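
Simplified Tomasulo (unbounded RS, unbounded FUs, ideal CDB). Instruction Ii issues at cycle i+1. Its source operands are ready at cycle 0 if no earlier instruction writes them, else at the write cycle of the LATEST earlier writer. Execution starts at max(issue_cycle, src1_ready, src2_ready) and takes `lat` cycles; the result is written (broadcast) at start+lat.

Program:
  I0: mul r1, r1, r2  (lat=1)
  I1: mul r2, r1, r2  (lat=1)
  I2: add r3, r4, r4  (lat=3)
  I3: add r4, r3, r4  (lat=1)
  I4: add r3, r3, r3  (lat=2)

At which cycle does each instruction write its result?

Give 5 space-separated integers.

I0 mul r1: issue@1 deps=(None,None) exec_start@1 write@2
I1 mul r2: issue@2 deps=(0,None) exec_start@2 write@3
I2 add r3: issue@3 deps=(None,None) exec_start@3 write@6
I3 add r4: issue@4 deps=(2,None) exec_start@6 write@7
I4 add r3: issue@5 deps=(2,2) exec_start@6 write@8

Answer: 2 3 6 7 8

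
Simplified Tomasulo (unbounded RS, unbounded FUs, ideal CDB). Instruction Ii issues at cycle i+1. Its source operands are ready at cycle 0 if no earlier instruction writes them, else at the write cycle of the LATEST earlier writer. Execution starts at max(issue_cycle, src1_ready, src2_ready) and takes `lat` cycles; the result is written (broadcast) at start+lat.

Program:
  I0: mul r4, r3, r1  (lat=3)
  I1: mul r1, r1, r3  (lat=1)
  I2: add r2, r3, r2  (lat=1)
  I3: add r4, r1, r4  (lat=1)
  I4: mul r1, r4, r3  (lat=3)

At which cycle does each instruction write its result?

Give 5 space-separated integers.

Answer: 4 3 4 5 8

Derivation:
I0 mul r4: issue@1 deps=(None,None) exec_start@1 write@4
I1 mul r1: issue@2 deps=(None,None) exec_start@2 write@3
I2 add r2: issue@3 deps=(None,None) exec_start@3 write@4
I3 add r4: issue@4 deps=(1,0) exec_start@4 write@5
I4 mul r1: issue@5 deps=(3,None) exec_start@5 write@8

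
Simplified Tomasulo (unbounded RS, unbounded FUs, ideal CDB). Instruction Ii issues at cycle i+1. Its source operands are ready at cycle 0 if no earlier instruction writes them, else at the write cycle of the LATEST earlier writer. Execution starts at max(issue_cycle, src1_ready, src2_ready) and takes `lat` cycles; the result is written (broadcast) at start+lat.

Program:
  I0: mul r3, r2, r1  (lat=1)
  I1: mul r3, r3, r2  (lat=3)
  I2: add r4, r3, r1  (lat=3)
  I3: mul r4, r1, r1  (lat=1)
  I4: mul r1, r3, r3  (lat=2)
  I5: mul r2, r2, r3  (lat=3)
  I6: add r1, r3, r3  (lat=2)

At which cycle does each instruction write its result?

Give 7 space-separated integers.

Answer: 2 5 8 5 7 9 9

Derivation:
I0 mul r3: issue@1 deps=(None,None) exec_start@1 write@2
I1 mul r3: issue@2 deps=(0,None) exec_start@2 write@5
I2 add r4: issue@3 deps=(1,None) exec_start@5 write@8
I3 mul r4: issue@4 deps=(None,None) exec_start@4 write@5
I4 mul r1: issue@5 deps=(1,1) exec_start@5 write@7
I5 mul r2: issue@6 deps=(None,1) exec_start@6 write@9
I6 add r1: issue@7 deps=(1,1) exec_start@7 write@9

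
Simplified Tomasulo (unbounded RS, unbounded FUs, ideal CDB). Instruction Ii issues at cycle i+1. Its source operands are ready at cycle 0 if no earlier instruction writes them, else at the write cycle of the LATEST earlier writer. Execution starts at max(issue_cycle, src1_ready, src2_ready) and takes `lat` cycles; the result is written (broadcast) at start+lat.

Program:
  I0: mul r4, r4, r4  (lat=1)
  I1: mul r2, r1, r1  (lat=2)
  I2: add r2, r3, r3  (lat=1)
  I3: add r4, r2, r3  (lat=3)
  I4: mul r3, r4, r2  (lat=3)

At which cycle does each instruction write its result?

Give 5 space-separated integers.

Answer: 2 4 4 7 10

Derivation:
I0 mul r4: issue@1 deps=(None,None) exec_start@1 write@2
I1 mul r2: issue@2 deps=(None,None) exec_start@2 write@4
I2 add r2: issue@3 deps=(None,None) exec_start@3 write@4
I3 add r4: issue@4 deps=(2,None) exec_start@4 write@7
I4 mul r3: issue@5 deps=(3,2) exec_start@7 write@10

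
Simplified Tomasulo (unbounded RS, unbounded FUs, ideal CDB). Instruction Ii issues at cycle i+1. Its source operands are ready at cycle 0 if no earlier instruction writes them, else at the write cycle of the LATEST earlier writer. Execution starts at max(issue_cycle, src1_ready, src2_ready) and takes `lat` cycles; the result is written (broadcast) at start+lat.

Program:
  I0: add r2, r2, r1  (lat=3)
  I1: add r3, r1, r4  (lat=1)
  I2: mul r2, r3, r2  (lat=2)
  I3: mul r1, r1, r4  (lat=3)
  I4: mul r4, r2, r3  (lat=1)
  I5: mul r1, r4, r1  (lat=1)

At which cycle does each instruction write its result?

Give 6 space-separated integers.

I0 add r2: issue@1 deps=(None,None) exec_start@1 write@4
I1 add r3: issue@2 deps=(None,None) exec_start@2 write@3
I2 mul r2: issue@3 deps=(1,0) exec_start@4 write@6
I3 mul r1: issue@4 deps=(None,None) exec_start@4 write@7
I4 mul r4: issue@5 deps=(2,1) exec_start@6 write@7
I5 mul r1: issue@6 deps=(4,3) exec_start@7 write@8

Answer: 4 3 6 7 7 8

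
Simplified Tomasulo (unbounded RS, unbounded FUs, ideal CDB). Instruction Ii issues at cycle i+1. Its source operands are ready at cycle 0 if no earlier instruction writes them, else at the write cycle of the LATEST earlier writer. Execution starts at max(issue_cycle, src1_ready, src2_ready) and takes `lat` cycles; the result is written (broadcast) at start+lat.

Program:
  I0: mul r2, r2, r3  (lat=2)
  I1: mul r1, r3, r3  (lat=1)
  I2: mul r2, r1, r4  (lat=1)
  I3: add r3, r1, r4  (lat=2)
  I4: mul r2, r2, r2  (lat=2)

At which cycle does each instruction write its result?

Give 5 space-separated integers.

I0 mul r2: issue@1 deps=(None,None) exec_start@1 write@3
I1 mul r1: issue@2 deps=(None,None) exec_start@2 write@3
I2 mul r2: issue@3 deps=(1,None) exec_start@3 write@4
I3 add r3: issue@4 deps=(1,None) exec_start@4 write@6
I4 mul r2: issue@5 deps=(2,2) exec_start@5 write@7

Answer: 3 3 4 6 7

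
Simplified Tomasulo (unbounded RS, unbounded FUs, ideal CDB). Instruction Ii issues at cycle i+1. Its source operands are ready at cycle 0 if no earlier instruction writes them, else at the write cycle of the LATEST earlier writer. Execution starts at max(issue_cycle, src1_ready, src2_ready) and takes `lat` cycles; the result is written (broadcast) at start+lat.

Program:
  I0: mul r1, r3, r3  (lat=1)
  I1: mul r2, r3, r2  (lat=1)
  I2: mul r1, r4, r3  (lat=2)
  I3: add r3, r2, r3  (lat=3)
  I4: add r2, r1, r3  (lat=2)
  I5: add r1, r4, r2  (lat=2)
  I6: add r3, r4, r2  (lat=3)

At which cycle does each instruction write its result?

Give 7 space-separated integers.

I0 mul r1: issue@1 deps=(None,None) exec_start@1 write@2
I1 mul r2: issue@2 deps=(None,None) exec_start@2 write@3
I2 mul r1: issue@3 deps=(None,None) exec_start@3 write@5
I3 add r3: issue@4 deps=(1,None) exec_start@4 write@7
I4 add r2: issue@5 deps=(2,3) exec_start@7 write@9
I5 add r1: issue@6 deps=(None,4) exec_start@9 write@11
I6 add r3: issue@7 deps=(None,4) exec_start@9 write@12

Answer: 2 3 5 7 9 11 12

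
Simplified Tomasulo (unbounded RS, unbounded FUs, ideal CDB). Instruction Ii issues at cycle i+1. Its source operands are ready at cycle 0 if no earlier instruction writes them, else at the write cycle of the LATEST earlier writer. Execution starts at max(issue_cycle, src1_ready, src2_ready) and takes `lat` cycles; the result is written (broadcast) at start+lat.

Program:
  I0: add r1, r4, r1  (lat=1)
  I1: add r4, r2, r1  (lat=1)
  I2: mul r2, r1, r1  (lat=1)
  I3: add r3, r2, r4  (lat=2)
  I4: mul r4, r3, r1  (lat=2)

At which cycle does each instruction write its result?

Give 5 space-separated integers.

Answer: 2 3 4 6 8

Derivation:
I0 add r1: issue@1 deps=(None,None) exec_start@1 write@2
I1 add r4: issue@2 deps=(None,0) exec_start@2 write@3
I2 mul r2: issue@3 deps=(0,0) exec_start@3 write@4
I3 add r3: issue@4 deps=(2,1) exec_start@4 write@6
I4 mul r4: issue@5 deps=(3,0) exec_start@6 write@8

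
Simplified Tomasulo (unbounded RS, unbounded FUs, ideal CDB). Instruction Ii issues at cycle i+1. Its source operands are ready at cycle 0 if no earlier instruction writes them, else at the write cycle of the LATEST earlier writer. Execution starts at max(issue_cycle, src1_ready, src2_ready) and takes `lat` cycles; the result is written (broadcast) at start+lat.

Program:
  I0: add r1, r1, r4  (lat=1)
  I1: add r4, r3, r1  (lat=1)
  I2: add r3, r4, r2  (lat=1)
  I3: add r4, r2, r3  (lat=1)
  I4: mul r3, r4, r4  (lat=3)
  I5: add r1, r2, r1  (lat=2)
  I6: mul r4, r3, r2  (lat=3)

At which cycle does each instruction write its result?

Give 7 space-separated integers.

Answer: 2 3 4 5 8 8 11

Derivation:
I0 add r1: issue@1 deps=(None,None) exec_start@1 write@2
I1 add r4: issue@2 deps=(None,0) exec_start@2 write@3
I2 add r3: issue@3 deps=(1,None) exec_start@3 write@4
I3 add r4: issue@4 deps=(None,2) exec_start@4 write@5
I4 mul r3: issue@5 deps=(3,3) exec_start@5 write@8
I5 add r1: issue@6 deps=(None,0) exec_start@6 write@8
I6 mul r4: issue@7 deps=(4,None) exec_start@8 write@11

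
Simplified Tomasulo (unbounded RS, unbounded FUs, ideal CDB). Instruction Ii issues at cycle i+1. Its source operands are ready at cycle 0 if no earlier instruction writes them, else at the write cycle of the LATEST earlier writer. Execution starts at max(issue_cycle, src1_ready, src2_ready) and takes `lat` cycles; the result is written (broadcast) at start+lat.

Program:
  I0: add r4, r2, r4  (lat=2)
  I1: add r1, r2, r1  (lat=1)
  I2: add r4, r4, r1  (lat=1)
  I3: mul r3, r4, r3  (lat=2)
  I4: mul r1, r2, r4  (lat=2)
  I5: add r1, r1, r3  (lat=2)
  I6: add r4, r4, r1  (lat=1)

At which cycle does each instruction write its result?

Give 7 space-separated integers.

I0 add r4: issue@1 deps=(None,None) exec_start@1 write@3
I1 add r1: issue@2 deps=(None,None) exec_start@2 write@3
I2 add r4: issue@3 deps=(0,1) exec_start@3 write@4
I3 mul r3: issue@4 deps=(2,None) exec_start@4 write@6
I4 mul r1: issue@5 deps=(None,2) exec_start@5 write@7
I5 add r1: issue@6 deps=(4,3) exec_start@7 write@9
I6 add r4: issue@7 deps=(2,5) exec_start@9 write@10

Answer: 3 3 4 6 7 9 10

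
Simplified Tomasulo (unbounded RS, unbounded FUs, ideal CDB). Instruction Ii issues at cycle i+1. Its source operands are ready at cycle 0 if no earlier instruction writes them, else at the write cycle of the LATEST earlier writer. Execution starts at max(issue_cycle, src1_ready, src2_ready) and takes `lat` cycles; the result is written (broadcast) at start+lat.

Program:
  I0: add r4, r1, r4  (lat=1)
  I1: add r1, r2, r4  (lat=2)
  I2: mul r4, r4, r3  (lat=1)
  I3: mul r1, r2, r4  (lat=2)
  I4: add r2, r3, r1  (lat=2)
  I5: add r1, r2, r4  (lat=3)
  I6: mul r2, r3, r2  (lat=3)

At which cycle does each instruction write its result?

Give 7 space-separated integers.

I0 add r4: issue@1 deps=(None,None) exec_start@1 write@2
I1 add r1: issue@2 deps=(None,0) exec_start@2 write@4
I2 mul r4: issue@3 deps=(0,None) exec_start@3 write@4
I3 mul r1: issue@4 deps=(None,2) exec_start@4 write@6
I4 add r2: issue@5 deps=(None,3) exec_start@6 write@8
I5 add r1: issue@6 deps=(4,2) exec_start@8 write@11
I6 mul r2: issue@7 deps=(None,4) exec_start@8 write@11

Answer: 2 4 4 6 8 11 11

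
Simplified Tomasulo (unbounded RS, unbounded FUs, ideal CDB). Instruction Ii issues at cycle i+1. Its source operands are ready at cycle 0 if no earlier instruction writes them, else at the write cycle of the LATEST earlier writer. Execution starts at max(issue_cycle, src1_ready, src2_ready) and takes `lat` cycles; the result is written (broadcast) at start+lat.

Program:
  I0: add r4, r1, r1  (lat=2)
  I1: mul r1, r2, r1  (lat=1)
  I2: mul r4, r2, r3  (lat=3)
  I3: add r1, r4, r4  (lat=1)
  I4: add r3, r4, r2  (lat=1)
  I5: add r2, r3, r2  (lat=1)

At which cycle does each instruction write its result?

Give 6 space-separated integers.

I0 add r4: issue@1 deps=(None,None) exec_start@1 write@3
I1 mul r1: issue@2 deps=(None,None) exec_start@2 write@3
I2 mul r4: issue@3 deps=(None,None) exec_start@3 write@6
I3 add r1: issue@4 deps=(2,2) exec_start@6 write@7
I4 add r3: issue@5 deps=(2,None) exec_start@6 write@7
I5 add r2: issue@6 deps=(4,None) exec_start@7 write@8

Answer: 3 3 6 7 7 8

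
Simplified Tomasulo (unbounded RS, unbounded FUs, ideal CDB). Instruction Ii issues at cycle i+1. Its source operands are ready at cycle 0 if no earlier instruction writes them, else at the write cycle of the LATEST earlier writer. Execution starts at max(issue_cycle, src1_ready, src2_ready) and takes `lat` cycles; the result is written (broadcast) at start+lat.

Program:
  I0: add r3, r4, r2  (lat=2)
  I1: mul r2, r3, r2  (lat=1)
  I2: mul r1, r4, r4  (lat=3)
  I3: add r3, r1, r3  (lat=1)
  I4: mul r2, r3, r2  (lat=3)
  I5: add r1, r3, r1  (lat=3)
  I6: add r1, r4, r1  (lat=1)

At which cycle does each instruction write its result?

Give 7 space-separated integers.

I0 add r3: issue@1 deps=(None,None) exec_start@1 write@3
I1 mul r2: issue@2 deps=(0,None) exec_start@3 write@4
I2 mul r1: issue@3 deps=(None,None) exec_start@3 write@6
I3 add r3: issue@4 deps=(2,0) exec_start@6 write@7
I4 mul r2: issue@5 deps=(3,1) exec_start@7 write@10
I5 add r1: issue@6 deps=(3,2) exec_start@7 write@10
I6 add r1: issue@7 deps=(None,5) exec_start@10 write@11

Answer: 3 4 6 7 10 10 11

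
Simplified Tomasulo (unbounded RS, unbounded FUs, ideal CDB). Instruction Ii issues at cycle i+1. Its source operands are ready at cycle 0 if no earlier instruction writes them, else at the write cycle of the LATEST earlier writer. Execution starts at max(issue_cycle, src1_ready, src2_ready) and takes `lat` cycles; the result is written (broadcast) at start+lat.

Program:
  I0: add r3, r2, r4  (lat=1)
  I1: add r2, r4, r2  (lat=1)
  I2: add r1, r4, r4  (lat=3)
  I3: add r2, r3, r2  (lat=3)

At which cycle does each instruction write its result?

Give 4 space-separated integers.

I0 add r3: issue@1 deps=(None,None) exec_start@1 write@2
I1 add r2: issue@2 deps=(None,None) exec_start@2 write@3
I2 add r1: issue@3 deps=(None,None) exec_start@3 write@6
I3 add r2: issue@4 deps=(0,1) exec_start@4 write@7

Answer: 2 3 6 7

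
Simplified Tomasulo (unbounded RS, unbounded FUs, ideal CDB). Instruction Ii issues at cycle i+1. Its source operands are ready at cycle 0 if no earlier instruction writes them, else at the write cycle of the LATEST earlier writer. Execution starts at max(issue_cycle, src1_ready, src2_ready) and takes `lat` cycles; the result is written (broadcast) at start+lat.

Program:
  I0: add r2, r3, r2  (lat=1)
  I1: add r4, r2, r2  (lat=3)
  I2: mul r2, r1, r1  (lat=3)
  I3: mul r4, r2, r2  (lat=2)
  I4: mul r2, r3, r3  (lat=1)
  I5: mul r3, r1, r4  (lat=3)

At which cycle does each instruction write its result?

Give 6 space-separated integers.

I0 add r2: issue@1 deps=(None,None) exec_start@1 write@2
I1 add r4: issue@2 deps=(0,0) exec_start@2 write@5
I2 mul r2: issue@3 deps=(None,None) exec_start@3 write@6
I3 mul r4: issue@4 deps=(2,2) exec_start@6 write@8
I4 mul r2: issue@5 deps=(None,None) exec_start@5 write@6
I5 mul r3: issue@6 deps=(None,3) exec_start@8 write@11

Answer: 2 5 6 8 6 11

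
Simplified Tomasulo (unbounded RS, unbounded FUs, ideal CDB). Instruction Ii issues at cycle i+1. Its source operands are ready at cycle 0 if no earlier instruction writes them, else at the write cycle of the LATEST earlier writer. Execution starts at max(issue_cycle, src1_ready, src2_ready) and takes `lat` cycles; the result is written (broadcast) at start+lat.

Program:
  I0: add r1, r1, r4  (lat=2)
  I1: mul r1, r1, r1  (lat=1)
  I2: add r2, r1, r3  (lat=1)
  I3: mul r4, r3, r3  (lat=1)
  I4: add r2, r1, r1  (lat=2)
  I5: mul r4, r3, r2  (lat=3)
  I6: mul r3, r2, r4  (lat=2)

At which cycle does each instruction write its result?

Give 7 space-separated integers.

Answer: 3 4 5 5 7 10 12

Derivation:
I0 add r1: issue@1 deps=(None,None) exec_start@1 write@3
I1 mul r1: issue@2 deps=(0,0) exec_start@3 write@4
I2 add r2: issue@3 deps=(1,None) exec_start@4 write@5
I3 mul r4: issue@4 deps=(None,None) exec_start@4 write@5
I4 add r2: issue@5 deps=(1,1) exec_start@5 write@7
I5 mul r4: issue@6 deps=(None,4) exec_start@7 write@10
I6 mul r3: issue@7 deps=(4,5) exec_start@10 write@12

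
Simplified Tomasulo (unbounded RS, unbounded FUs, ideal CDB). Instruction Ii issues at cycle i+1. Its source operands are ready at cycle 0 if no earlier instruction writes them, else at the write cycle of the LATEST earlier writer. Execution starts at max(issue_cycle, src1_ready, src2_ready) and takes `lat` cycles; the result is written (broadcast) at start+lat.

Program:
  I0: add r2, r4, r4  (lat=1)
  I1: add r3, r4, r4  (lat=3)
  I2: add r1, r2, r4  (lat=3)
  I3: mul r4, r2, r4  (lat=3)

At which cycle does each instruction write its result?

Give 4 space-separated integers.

I0 add r2: issue@1 deps=(None,None) exec_start@1 write@2
I1 add r3: issue@2 deps=(None,None) exec_start@2 write@5
I2 add r1: issue@3 deps=(0,None) exec_start@3 write@6
I3 mul r4: issue@4 deps=(0,None) exec_start@4 write@7

Answer: 2 5 6 7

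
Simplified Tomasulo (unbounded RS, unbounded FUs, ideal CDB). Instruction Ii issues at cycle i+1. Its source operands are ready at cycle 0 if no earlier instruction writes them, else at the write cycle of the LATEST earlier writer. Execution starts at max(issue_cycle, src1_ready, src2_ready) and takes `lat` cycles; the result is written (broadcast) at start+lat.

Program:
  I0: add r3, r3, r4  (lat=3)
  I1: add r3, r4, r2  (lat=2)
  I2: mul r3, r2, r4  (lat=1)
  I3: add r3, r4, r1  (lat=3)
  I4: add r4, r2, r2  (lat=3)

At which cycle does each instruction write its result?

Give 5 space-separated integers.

I0 add r3: issue@1 deps=(None,None) exec_start@1 write@4
I1 add r3: issue@2 deps=(None,None) exec_start@2 write@4
I2 mul r3: issue@3 deps=(None,None) exec_start@3 write@4
I3 add r3: issue@4 deps=(None,None) exec_start@4 write@7
I4 add r4: issue@5 deps=(None,None) exec_start@5 write@8

Answer: 4 4 4 7 8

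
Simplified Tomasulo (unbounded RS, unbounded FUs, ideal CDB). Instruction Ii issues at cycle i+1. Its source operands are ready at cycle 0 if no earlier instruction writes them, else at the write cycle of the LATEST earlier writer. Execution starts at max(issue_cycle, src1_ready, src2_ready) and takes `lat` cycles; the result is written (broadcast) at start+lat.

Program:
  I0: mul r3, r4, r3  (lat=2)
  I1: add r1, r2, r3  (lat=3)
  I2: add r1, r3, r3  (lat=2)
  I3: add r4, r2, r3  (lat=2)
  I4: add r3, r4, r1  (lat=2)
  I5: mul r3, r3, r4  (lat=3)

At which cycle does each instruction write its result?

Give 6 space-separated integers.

Answer: 3 6 5 6 8 11

Derivation:
I0 mul r3: issue@1 deps=(None,None) exec_start@1 write@3
I1 add r1: issue@2 deps=(None,0) exec_start@3 write@6
I2 add r1: issue@3 deps=(0,0) exec_start@3 write@5
I3 add r4: issue@4 deps=(None,0) exec_start@4 write@6
I4 add r3: issue@5 deps=(3,2) exec_start@6 write@8
I5 mul r3: issue@6 deps=(4,3) exec_start@8 write@11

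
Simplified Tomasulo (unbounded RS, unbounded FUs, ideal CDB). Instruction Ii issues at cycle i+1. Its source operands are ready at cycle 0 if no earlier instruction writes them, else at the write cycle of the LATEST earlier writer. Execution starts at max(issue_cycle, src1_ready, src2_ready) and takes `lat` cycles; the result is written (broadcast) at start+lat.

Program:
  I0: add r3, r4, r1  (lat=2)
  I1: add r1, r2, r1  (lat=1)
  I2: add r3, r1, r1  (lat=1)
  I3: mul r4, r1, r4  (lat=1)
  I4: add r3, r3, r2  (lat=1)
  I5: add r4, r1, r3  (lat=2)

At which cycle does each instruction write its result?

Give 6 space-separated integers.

Answer: 3 3 4 5 6 8

Derivation:
I0 add r3: issue@1 deps=(None,None) exec_start@1 write@3
I1 add r1: issue@2 deps=(None,None) exec_start@2 write@3
I2 add r3: issue@3 deps=(1,1) exec_start@3 write@4
I3 mul r4: issue@4 deps=(1,None) exec_start@4 write@5
I4 add r3: issue@5 deps=(2,None) exec_start@5 write@6
I5 add r4: issue@6 deps=(1,4) exec_start@6 write@8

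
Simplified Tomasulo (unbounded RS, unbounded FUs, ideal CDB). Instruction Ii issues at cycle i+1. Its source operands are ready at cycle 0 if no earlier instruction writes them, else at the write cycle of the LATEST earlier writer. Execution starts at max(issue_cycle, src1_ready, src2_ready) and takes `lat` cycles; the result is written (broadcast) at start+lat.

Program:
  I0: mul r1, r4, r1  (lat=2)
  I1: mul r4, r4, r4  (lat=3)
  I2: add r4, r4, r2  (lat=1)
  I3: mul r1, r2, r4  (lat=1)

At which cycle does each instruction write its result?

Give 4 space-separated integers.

Answer: 3 5 6 7

Derivation:
I0 mul r1: issue@1 deps=(None,None) exec_start@1 write@3
I1 mul r4: issue@2 deps=(None,None) exec_start@2 write@5
I2 add r4: issue@3 deps=(1,None) exec_start@5 write@6
I3 mul r1: issue@4 deps=(None,2) exec_start@6 write@7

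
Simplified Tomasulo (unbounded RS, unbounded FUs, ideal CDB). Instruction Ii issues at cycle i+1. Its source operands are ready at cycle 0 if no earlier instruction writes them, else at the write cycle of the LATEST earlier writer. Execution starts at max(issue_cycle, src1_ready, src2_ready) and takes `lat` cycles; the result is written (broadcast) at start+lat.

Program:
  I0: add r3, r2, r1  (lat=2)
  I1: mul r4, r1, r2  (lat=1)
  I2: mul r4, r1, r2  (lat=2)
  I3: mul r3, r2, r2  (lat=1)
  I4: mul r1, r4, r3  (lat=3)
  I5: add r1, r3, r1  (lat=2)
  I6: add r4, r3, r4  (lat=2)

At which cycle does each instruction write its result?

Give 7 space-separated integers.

I0 add r3: issue@1 deps=(None,None) exec_start@1 write@3
I1 mul r4: issue@2 deps=(None,None) exec_start@2 write@3
I2 mul r4: issue@3 deps=(None,None) exec_start@3 write@5
I3 mul r3: issue@4 deps=(None,None) exec_start@4 write@5
I4 mul r1: issue@5 deps=(2,3) exec_start@5 write@8
I5 add r1: issue@6 deps=(3,4) exec_start@8 write@10
I6 add r4: issue@7 deps=(3,2) exec_start@7 write@9

Answer: 3 3 5 5 8 10 9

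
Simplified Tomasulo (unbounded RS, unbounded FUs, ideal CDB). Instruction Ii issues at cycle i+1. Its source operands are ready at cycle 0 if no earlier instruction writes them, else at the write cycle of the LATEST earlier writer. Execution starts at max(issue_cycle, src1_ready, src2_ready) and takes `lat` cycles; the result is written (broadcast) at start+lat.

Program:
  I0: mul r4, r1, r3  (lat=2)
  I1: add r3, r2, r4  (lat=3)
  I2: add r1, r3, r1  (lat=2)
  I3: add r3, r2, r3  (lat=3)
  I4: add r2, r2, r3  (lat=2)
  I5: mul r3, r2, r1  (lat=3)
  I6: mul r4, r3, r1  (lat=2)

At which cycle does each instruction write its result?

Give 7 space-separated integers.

I0 mul r4: issue@1 deps=(None,None) exec_start@1 write@3
I1 add r3: issue@2 deps=(None,0) exec_start@3 write@6
I2 add r1: issue@3 deps=(1,None) exec_start@6 write@8
I3 add r3: issue@4 deps=(None,1) exec_start@6 write@9
I4 add r2: issue@5 deps=(None,3) exec_start@9 write@11
I5 mul r3: issue@6 deps=(4,2) exec_start@11 write@14
I6 mul r4: issue@7 deps=(5,2) exec_start@14 write@16

Answer: 3 6 8 9 11 14 16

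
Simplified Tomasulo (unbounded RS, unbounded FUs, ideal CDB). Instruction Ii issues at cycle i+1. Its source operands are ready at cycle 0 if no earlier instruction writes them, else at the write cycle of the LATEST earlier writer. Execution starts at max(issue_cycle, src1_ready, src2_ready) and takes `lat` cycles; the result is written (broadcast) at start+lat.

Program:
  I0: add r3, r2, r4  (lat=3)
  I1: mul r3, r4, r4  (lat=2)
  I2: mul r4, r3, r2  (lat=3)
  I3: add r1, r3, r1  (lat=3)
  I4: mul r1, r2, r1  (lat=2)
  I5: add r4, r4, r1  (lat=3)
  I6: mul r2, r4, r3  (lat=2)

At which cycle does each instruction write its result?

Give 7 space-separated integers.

Answer: 4 4 7 7 9 12 14

Derivation:
I0 add r3: issue@1 deps=(None,None) exec_start@1 write@4
I1 mul r3: issue@2 deps=(None,None) exec_start@2 write@4
I2 mul r4: issue@3 deps=(1,None) exec_start@4 write@7
I3 add r1: issue@4 deps=(1,None) exec_start@4 write@7
I4 mul r1: issue@5 deps=(None,3) exec_start@7 write@9
I5 add r4: issue@6 deps=(2,4) exec_start@9 write@12
I6 mul r2: issue@7 deps=(5,1) exec_start@12 write@14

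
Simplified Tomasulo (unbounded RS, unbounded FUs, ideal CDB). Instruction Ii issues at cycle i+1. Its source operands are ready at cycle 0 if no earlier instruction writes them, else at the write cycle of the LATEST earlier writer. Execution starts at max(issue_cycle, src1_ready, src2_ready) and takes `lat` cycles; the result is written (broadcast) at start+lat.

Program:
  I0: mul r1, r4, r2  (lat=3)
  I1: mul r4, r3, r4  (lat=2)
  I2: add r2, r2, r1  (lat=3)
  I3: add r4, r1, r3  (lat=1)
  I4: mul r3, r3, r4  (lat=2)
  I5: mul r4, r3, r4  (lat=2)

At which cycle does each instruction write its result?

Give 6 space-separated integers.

Answer: 4 4 7 5 7 9

Derivation:
I0 mul r1: issue@1 deps=(None,None) exec_start@1 write@4
I1 mul r4: issue@2 deps=(None,None) exec_start@2 write@4
I2 add r2: issue@3 deps=(None,0) exec_start@4 write@7
I3 add r4: issue@4 deps=(0,None) exec_start@4 write@5
I4 mul r3: issue@5 deps=(None,3) exec_start@5 write@7
I5 mul r4: issue@6 deps=(4,3) exec_start@7 write@9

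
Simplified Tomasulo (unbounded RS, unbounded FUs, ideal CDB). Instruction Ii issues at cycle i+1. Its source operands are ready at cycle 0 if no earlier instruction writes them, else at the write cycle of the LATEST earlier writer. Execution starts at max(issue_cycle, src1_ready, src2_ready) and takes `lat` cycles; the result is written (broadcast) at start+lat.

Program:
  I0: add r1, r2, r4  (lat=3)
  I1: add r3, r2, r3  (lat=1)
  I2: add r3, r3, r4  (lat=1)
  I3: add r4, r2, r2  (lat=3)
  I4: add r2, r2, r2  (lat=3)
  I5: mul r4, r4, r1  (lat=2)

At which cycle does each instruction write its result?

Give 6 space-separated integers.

Answer: 4 3 4 7 8 9

Derivation:
I0 add r1: issue@1 deps=(None,None) exec_start@1 write@4
I1 add r3: issue@2 deps=(None,None) exec_start@2 write@3
I2 add r3: issue@3 deps=(1,None) exec_start@3 write@4
I3 add r4: issue@4 deps=(None,None) exec_start@4 write@7
I4 add r2: issue@5 deps=(None,None) exec_start@5 write@8
I5 mul r4: issue@6 deps=(3,0) exec_start@7 write@9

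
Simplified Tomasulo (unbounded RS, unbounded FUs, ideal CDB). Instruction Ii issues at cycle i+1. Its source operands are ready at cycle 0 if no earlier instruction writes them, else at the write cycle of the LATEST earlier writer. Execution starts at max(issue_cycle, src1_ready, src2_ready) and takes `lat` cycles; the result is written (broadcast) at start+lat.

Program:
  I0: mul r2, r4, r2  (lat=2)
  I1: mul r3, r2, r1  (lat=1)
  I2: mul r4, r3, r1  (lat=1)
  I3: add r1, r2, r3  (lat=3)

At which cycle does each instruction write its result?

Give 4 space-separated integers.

I0 mul r2: issue@1 deps=(None,None) exec_start@1 write@3
I1 mul r3: issue@2 deps=(0,None) exec_start@3 write@4
I2 mul r4: issue@3 deps=(1,None) exec_start@4 write@5
I3 add r1: issue@4 deps=(0,1) exec_start@4 write@7

Answer: 3 4 5 7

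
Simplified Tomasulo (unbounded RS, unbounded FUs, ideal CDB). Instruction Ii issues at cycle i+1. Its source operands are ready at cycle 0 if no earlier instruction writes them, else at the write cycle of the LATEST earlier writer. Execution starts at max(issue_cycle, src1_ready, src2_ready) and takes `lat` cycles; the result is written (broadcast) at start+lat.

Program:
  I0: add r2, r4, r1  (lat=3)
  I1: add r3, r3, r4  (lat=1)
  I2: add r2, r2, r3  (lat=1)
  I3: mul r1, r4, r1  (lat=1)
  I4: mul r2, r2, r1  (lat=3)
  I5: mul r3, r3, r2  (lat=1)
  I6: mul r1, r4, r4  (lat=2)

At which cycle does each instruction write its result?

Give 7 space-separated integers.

Answer: 4 3 5 5 8 9 9

Derivation:
I0 add r2: issue@1 deps=(None,None) exec_start@1 write@4
I1 add r3: issue@2 deps=(None,None) exec_start@2 write@3
I2 add r2: issue@3 deps=(0,1) exec_start@4 write@5
I3 mul r1: issue@4 deps=(None,None) exec_start@4 write@5
I4 mul r2: issue@5 deps=(2,3) exec_start@5 write@8
I5 mul r3: issue@6 deps=(1,4) exec_start@8 write@9
I6 mul r1: issue@7 deps=(None,None) exec_start@7 write@9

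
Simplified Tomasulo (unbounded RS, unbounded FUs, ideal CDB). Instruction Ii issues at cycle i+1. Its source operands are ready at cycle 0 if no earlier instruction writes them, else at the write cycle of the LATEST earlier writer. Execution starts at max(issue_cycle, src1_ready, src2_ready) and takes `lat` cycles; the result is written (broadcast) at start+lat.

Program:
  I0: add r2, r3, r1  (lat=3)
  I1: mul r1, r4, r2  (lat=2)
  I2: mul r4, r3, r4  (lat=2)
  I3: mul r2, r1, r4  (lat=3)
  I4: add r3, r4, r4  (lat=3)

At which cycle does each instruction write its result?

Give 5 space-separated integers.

I0 add r2: issue@1 deps=(None,None) exec_start@1 write@4
I1 mul r1: issue@2 deps=(None,0) exec_start@4 write@6
I2 mul r4: issue@3 deps=(None,None) exec_start@3 write@5
I3 mul r2: issue@4 deps=(1,2) exec_start@6 write@9
I4 add r3: issue@5 deps=(2,2) exec_start@5 write@8

Answer: 4 6 5 9 8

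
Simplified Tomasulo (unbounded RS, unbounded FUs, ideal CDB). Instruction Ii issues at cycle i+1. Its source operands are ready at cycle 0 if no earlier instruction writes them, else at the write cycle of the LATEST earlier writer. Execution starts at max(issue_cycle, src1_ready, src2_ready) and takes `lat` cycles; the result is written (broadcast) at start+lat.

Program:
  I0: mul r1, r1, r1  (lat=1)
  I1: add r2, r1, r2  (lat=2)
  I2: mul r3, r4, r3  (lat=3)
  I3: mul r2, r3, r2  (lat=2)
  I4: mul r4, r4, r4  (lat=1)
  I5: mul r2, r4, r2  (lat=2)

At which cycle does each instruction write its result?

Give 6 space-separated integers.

I0 mul r1: issue@1 deps=(None,None) exec_start@1 write@2
I1 add r2: issue@2 deps=(0,None) exec_start@2 write@4
I2 mul r3: issue@3 deps=(None,None) exec_start@3 write@6
I3 mul r2: issue@4 deps=(2,1) exec_start@6 write@8
I4 mul r4: issue@5 deps=(None,None) exec_start@5 write@6
I5 mul r2: issue@6 deps=(4,3) exec_start@8 write@10

Answer: 2 4 6 8 6 10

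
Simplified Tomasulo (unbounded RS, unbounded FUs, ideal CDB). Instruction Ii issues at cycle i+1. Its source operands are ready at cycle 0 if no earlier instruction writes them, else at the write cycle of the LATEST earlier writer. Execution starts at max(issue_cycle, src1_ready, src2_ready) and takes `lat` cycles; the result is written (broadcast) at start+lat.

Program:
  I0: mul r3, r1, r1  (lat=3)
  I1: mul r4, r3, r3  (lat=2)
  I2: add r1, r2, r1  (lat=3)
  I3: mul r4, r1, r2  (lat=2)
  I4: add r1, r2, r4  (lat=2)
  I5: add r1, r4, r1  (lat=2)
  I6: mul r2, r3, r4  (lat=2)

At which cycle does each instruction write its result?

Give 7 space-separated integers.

I0 mul r3: issue@1 deps=(None,None) exec_start@1 write@4
I1 mul r4: issue@2 deps=(0,0) exec_start@4 write@6
I2 add r1: issue@3 deps=(None,None) exec_start@3 write@6
I3 mul r4: issue@4 deps=(2,None) exec_start@6 write@8
I4 add r1: issue@5 deps=(None,3) exec_start@8 write@10
I5 add r1: issue@6 deps=(3,4) exec_start@10 write@12
I6 mul r2: issue@7 deps=(0,3) exec_start@8 write@10

Answer: 4 6 6 8 10 12 10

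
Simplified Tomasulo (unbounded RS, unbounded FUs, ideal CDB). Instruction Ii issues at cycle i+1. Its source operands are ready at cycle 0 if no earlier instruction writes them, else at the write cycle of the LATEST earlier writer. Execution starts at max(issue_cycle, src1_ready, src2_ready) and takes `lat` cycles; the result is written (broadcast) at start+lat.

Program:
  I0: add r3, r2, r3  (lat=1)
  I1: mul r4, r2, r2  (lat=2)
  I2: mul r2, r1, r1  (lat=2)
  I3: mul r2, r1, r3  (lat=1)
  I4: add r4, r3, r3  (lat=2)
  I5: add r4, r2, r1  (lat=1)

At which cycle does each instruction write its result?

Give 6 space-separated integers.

I0 add r3: issue@1 deps=(None,None) exec_start@1 write@2
I1 mul r4: issue@2 deps=(None,None) exec_start@2 write@4
I2 mul r2: issue@3 deps=(None,None) exec_start@3 write@5
I3 mul r2: issue@4 deps=(None,0) exec_start@4 write@5
I4 add r4: issue@5 deps=(0,0) exec_start@5 write@7
I5 add r4: issue@6 deps=(3,None) exec_start@6 write@7

Answer: 2 4 5 5 7 7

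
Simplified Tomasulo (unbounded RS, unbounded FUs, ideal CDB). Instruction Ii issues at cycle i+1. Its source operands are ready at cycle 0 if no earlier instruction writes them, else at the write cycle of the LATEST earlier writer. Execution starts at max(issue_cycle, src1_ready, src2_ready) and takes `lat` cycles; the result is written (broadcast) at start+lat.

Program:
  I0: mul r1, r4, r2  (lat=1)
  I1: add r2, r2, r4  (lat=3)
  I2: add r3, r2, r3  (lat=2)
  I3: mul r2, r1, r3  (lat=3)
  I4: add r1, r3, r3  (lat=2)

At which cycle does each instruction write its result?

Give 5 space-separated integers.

I0 mul r1: issue@1 deps=(None,None) exec_start@1 write@2
I1 add r2: issue@2 deps=(None,None) exec_start@2 write@5
I2 add r3: issue@3 deps=(1,None) exec_start@5 write@7
I3 mul r2: issue@4 deps=(0,2) exec_start@7 write@10
I4 add r1: issue@5 deps=(2,2) exec_start@7 write@9

Answer: 2 5 7 10 9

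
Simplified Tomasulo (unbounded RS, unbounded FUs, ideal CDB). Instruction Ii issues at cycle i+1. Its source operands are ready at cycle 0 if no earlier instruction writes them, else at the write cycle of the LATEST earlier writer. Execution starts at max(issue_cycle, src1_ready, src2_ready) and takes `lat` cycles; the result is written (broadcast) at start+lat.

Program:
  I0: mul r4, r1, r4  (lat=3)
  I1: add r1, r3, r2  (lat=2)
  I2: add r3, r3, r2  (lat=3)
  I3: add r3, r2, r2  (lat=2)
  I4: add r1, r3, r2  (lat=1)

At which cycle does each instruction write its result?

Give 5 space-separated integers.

Answer: 4 4 6 6 7

Derivation:
I0 mul r4: issue@1 deps=(None,None) exec_start@1 write@4
I1 add r1: issue@2 deps=(None,None) exec_start@2 write@4
I2 add r3: issue@3 deps=(None,None) exec_start@3 write@6
I3 add r3: issue@4 deps=(None,None) exec_start@4 write@6
I4 add r1: issue@5 deps=(3,None) exec_start@6 write@7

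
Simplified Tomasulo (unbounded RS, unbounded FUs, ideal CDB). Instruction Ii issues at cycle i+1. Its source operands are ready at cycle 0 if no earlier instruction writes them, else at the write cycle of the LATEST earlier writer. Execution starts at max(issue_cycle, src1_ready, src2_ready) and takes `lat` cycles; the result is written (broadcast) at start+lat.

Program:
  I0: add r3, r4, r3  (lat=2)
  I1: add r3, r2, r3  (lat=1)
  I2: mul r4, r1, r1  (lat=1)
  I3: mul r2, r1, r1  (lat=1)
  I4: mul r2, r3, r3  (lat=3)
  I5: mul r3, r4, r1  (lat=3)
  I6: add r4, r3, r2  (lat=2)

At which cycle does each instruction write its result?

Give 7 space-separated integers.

Answer: 3 4 4 5 8 9 11

Derivation:
I0 add r3: issue@1 deps=(None,None) exec_start@1 write@3
I1 add r3: issue@2 deps=(None,0) exec_start@3 write@4
I2 mul r4: issue@3 deps=(None,None) exec_start@3 write@4
I3 mul r2: issue@4 deps=(None,None) exec_start@4 write@5
I4 mul r2: issue@5 deps=(1,1) exec_start@5 write@8
I5 mul r3: issue@6 deps=(2,None) exec_start@6 write@9
I6 add r4: issue@7 deps=(5,4) exec_start@9 write@11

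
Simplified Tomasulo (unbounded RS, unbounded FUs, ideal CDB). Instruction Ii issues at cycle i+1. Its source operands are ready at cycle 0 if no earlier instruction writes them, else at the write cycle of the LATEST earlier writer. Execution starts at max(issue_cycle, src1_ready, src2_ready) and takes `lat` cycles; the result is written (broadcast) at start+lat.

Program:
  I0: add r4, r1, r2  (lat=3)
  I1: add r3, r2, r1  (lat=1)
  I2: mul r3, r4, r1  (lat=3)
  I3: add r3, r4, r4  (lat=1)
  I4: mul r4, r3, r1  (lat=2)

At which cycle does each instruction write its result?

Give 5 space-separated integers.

Answer: 4 3 7 5 7

Derivation:
I0 add r4: issue@1 deps=(None,None) exec_start@1 write@4
I1 add r3: issue@2 deps=(None,None) exec_start@2 write@3
I2 mul r3: issue@3 deps=(0,None) exec_start@4 write@7
I3 add r3: issue@4 deps=(0,0) exec_start@4 write@5
I4 mul r4: issue@5 deps=(3,None) exec_start@5 write@7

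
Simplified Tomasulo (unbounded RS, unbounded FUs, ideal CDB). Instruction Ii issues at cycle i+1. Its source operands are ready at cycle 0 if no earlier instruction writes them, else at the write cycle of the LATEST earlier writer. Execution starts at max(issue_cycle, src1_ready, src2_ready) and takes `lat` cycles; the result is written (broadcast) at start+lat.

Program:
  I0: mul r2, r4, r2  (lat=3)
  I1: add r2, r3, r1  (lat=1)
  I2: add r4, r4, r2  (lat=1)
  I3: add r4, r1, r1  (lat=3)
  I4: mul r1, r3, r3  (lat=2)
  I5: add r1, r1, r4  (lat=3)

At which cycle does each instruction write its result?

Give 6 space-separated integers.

I0 mul r2: issue@1 deps=(None,None) exec_start@1 write@4
I1 add r2: issue@2 deps=(None,None) exec_start@2 write@3
I2 add r4: issue@3 deps=(None,1) exec_start@3 write@4
I3 add r4: issue@4 deps=(None,None) exec_start@4 write@7
I4 mul r1: issue@5 deps=(None,None) exec_start@5 write@7
I5 add r1: issue@6 deps=(4,3) exec_start@7 write@10

Answer: 4 3 4 7 7 10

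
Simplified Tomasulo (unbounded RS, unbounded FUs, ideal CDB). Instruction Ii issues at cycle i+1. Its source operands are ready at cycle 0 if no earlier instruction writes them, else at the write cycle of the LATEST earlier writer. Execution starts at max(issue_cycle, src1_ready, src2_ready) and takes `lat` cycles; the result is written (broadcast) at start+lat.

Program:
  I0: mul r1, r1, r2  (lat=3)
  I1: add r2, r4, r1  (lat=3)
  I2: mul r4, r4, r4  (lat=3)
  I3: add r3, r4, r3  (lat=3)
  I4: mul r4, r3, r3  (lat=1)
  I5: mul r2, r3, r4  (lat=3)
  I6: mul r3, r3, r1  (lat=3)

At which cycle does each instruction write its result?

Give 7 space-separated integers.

I0 mul r1: issue@1 deps=(None,None) exec_start@1 write@4
I1 add r2: issue@2 deps=(None,0) exec_start@4 write@7
I2 mul r4: issue@3 deps=(None,None) exec_start@3 write@6
I3 add r3: issue@4 deps=(2,None) exec_start@6 write@9
I4 mul r4: issue@5 deps=(3,3) exec_start@9 write@10
I5 mul r2: issue@6 deps=(3,4) exec_start@10 write@13
I6 mul r3: issue@7 deps=(3,0) exec_start@9 write@12

Answer: 4 7 6 9 10 13 12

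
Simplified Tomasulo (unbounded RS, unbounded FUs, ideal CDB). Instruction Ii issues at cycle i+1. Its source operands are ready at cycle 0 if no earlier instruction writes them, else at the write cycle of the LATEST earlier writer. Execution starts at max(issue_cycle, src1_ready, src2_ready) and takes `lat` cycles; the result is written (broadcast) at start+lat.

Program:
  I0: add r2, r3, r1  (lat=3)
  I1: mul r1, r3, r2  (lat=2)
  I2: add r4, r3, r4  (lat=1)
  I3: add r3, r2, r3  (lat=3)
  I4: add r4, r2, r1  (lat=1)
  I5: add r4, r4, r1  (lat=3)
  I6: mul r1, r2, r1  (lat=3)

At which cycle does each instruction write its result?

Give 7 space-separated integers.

I0 add r2: issue@1 deps=(None,None) exec_start@1 write@4
I1 mul r1: issue@2 deps=(None,0) exec_start@4 write@6
I2 add r4: issue@3 deps=(None,None) exec_start@3 write@4
I3 add r3: issue@4 deps=(0,None) exec_start@4 write@7
I4 add r4: issue@5 deps=(0,1) exec_start@6 write@7
I5 add r4: issue@6 deps=(4,1) exec_start@7 write@10
I6 mul r1: issue@7 deps=(0,1) exec_start@7 write@10

Answer: 4 6 4 7 7 10 10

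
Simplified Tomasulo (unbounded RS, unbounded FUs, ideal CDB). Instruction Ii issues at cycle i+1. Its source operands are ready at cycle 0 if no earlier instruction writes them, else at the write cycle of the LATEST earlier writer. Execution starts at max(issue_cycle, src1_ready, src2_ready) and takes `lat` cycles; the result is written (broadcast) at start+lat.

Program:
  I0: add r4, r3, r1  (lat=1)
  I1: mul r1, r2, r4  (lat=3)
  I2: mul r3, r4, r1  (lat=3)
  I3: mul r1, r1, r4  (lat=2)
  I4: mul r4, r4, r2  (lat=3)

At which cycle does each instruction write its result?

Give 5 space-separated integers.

I0 add r4: issue@1 deps=(None,None) exec_start@1 write@2
I1 mul r1: issue@2 deps=(None,0) exec_start@2 write@5
I2 mul r3: issue@3 deps=(0,1) exec_start@5 write@8
I3 mul r1: issue@4 deps=(1,0) exec_start@5 write@7
I4 mul r4: issue@5 deps=(0,None) exec_start@5 write@8

Answer: 2 5 8 7 8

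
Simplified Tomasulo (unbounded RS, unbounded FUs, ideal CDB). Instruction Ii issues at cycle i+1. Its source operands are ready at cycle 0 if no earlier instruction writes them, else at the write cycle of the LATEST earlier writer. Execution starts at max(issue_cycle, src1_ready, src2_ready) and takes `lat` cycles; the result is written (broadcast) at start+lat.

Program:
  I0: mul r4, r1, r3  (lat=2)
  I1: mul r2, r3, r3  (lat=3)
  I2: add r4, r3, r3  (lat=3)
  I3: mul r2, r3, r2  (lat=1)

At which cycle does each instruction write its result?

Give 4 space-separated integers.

Answer: 3 5 6 6

Derivation:
I0 mul r4: issue@1 deps=(None,None) exec_start@1 write@3
I1 mul r2: issue@2 deps=(None,None) exec_start@2 write@5
I2 add r4: issue@3 deps=(None,None) exec_start@3 write@6
I3 mul r2: issue@4 deps=(None,1) exec_start@5 write@6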